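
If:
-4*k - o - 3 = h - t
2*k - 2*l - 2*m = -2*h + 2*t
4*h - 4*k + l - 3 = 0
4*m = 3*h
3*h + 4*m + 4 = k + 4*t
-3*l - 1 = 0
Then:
No Solution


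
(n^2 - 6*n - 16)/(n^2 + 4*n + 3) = (n^2 - 6*n - 16)/(n^2 + 4*n + 3)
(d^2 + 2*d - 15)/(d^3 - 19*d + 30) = 1/(d - 2)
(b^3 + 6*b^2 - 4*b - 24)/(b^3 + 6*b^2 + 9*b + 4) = (b^3 + 6*b^2 - 4*b - 24)/(b^3 + 6*b^2 + 9*b + 4)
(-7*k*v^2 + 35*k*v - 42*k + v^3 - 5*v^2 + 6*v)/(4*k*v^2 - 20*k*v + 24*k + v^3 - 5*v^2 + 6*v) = (-7*k + v)/(4*k + v)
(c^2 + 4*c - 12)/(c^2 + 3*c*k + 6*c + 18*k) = (c - 2)/(c + 3*k)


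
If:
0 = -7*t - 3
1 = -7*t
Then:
No Solution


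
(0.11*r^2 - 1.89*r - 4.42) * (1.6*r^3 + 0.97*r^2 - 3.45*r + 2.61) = 0.176*r^5 - 2.9173*r^4 - 9.2848*r^3 + 2.5202*r^2 + 10.3161*r - 11.5362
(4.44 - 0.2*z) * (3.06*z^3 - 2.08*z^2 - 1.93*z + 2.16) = -0.612*z^4 + 14.0024*z^3 - 8.8492*z^2 - 9.0012*z + 9.5904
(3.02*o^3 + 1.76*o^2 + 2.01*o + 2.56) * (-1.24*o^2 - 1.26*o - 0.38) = -3.7448*o^5 - 5.9876*o^4 - 5.8576*o^3 - 6.3758*o^2 - 3.9894*o - 0.9728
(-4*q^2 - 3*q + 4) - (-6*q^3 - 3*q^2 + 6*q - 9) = 6*q^3 - q^2 - 9*q + 13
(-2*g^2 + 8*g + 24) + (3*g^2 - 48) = g^2 + 8*g - 24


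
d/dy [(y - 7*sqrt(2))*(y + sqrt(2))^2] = 3*y^2 - 10*sqrt(2)*y - 26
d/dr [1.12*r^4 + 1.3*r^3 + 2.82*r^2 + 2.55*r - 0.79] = 4.48*r^3 + 3.9*r^2 + 5.64*r + 2.55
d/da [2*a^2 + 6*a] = 4*a + 6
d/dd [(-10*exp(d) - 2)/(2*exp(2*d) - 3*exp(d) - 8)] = (20*exp(2*d) + 8*exp(d) + 74)*exp(d)/(4*exp(4*d) - 12*exp(3*d) - 23*exp(2*d) + 48*exp(d) + 64)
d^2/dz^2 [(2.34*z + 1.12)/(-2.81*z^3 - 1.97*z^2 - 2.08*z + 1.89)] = (-110.861244*z^5 - 183.844812*z^4 - 90.008692*z^3 - 214.486776*z^2 - 115.500252*z - 36.429344)/(22.188041*z^9 + 46.665951*z^8 + 81.987651*z^7 + 31.960022*z^6 - 2.08646999999999*z^5 - 62.715711*z^4 - 7.35506899999999*z^3 - 3.419577*z^2 + 22.289904*z - 6.751269)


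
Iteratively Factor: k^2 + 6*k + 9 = (k + 3)*(k + 3)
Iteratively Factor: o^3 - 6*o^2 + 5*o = (o - 5)*(o^2 - o) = (o - 5)*(o - 1)*(o)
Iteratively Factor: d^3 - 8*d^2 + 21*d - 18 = (d - 3)*(d^2 - 5*d + 6) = (d - 3)^2*(d - 2)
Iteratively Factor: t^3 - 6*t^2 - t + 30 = (t - 5)*(t^2 - t - 6) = (t - 5)*(t - 3)*(t + 2)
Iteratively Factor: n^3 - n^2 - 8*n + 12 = (n - 2)*(n^2 + n - 6) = (n - 2)^2*(n + 3)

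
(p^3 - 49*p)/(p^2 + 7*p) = p - 7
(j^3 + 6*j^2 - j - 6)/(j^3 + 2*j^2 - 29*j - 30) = (j - 1)/(j - 5)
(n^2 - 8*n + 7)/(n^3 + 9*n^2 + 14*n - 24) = (n - 7)/(n^2 + 10*n + 24)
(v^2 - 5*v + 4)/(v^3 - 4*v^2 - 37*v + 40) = (v - 4)/(v^2 - 3*v - 40)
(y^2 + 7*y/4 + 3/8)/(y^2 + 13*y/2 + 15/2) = (y + 1/4)/(y + 5)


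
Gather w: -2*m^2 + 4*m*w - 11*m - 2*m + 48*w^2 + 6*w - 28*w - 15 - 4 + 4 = -2*m^2 - 13*m + 48*w^2 + w*(4*m - 22) - 15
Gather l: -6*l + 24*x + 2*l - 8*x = -4*l + 16*x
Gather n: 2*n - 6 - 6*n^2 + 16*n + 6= -6*n^2 + 18*n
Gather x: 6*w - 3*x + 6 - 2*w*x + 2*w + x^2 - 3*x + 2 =8*w + x^2 + x*(-2*w - 6) + 8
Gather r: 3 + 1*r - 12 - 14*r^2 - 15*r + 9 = -14*r^2 - 14*r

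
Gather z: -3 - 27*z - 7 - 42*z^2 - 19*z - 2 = -42*z^2 - 46*z - 12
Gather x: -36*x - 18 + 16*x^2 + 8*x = 16*x^2 - 28*x - 18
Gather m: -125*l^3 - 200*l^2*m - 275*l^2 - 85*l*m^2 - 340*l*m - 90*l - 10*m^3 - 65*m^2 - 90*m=-125*l^3 - 275*l^2 - 90*l - 10*m^3 + m^2*(-85*l - 65) + m*(-200*l^2 - 340*l - 90)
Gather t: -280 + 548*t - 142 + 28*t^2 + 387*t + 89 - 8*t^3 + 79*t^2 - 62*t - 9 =-8*t^3 + 107*t^2 + 873*t - 342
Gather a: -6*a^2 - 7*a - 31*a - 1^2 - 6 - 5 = -6*a^2 - 38*a - 12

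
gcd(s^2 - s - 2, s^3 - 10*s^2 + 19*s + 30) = s + 1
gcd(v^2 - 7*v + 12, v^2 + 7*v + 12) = 1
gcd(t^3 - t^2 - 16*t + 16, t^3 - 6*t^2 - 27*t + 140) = t - 4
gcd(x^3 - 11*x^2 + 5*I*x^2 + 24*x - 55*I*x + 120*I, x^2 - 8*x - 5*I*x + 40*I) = x - 8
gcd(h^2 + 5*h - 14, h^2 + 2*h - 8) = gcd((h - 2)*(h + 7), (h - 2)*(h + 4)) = h - 2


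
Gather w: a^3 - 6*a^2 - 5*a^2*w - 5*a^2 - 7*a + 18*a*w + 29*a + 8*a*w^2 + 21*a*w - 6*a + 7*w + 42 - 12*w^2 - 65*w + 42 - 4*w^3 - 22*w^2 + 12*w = a^3 - 11*a^2 + 16*a - 4*w^3 + w^2*(8*a - 34) + w*(-5*a^2 + 39*a - 46) + 84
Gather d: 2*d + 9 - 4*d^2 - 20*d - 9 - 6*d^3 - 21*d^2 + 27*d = -6*d^3 - 25*d^2 + 9*d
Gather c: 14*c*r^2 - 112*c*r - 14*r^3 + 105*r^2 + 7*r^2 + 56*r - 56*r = c*(14*r^2 - 112*r) - 14*r^3 + 112*r^2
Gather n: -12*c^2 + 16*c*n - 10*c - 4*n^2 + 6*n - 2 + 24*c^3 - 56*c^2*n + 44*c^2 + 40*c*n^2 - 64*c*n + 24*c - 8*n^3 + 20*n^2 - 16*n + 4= 24*c^3 + 32*c^2 + 14*c - 8*n^3 + n^2*(40*c + 16) + n*(-56*c^2 - 48*c - 10) + 2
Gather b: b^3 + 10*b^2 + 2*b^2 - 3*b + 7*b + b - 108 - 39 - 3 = b^3 + 12*b^2 + 5*b - 150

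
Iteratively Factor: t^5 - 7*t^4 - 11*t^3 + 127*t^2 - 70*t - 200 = (t + 4)*(t^4 - 11*t^3 + 33*t^2 - 5*t - 50) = (t - 5)*(t + 4)*(t^3 - 6*t^2 + 3*t + 10) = (t - 5)*(t - 2)*(t + 4)*(t^2 - 4*t - 5) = (t - 5)^2*(t - 2)*(t + 4)*(t + 1)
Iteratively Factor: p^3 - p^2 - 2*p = (p + 1)*(p^2 - 2*p) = p*(p + 1)*(p - 2)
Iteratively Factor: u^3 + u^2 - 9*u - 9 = (u + 3)*(u^2 - 2*u - 3) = (u - 3)*(u + 3)*(u + 1)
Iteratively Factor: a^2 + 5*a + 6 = (a + 2)*(a + 3)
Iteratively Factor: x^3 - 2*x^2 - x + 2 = (x + 1)*(x^2 - 3*x + 2) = (x - 1)*(x + 1)*(x - 2)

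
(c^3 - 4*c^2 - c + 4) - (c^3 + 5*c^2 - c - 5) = 9 - 9*c^2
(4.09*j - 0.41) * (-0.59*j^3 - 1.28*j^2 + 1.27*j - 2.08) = -2.4131*j^4 - 4.9933*j^3 + 5.7191*j^2 - 9.0279*j + 0.8528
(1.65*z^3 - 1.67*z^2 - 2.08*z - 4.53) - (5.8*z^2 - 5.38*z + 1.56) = 1.65*z^3 - 7.47*z^2 + 3.3*z - 6.09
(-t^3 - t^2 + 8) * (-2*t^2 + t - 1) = 2*t^5 + t^4 - 15*t^2 + 8*t - 8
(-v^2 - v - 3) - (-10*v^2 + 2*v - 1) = 9*v^2 - 3*v - 2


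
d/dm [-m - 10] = -1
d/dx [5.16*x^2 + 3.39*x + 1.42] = 10.32*x + 3.39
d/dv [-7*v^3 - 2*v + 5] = -21*v^2 - 2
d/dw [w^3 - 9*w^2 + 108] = 3*w*(w - 6)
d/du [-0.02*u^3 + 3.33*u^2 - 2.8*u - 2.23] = -0.06*u^2 + 6.66*u - 2.8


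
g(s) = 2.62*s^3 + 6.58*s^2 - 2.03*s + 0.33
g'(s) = 7.86*s^2 + 13.16*s - 2.03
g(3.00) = 124.20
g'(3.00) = 108.19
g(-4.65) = -111.38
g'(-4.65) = 106.73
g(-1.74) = 9.98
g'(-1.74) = -1.13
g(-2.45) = 6.27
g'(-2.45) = 12.91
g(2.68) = 92.58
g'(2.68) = 89.69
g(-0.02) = 0.37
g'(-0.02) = -2.29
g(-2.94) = -3.41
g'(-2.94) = 27.22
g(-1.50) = 9.34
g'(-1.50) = -4.08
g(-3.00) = -5.10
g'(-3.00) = 29.23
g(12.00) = 5450.85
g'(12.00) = 1287.73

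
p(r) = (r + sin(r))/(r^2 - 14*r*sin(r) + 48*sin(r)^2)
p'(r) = (r + sin(r))*(14*r*cos(r) - 2*r - 96*sin(r)*cos(r) + 14*sin(r))/(r^2 - 14*r*sin(r) + 48*sin(r)^2)^2 + (cos(r) + 1)/(r^2 - 14*r*sin(r) + 48*sin(r)^2) = (15*r^2*cos(r) - r^2 - 2*r*sin(r) - 48*r*sin(2*r) - 12*cos(r) - 31*cos(2*r) + 12*cos(3*r) + 31)/((r - 8*sin(r))^2*(r - 6*sin(r))^2)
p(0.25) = 0.23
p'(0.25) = -0.90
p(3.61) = 0.07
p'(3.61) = -0.15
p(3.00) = 0.78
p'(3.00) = -6.23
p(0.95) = 0.08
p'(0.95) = -0.03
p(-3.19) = -0.25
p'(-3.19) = -1.14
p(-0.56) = -0.11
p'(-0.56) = -0.16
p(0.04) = 1.43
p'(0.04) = -35.70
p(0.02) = 2.86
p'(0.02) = -142.84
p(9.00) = 0.25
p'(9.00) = -0.62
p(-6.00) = -0.09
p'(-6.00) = 0.16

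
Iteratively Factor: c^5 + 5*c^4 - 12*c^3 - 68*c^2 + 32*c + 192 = (c + 2)*(c^4 + 3*c^3 - 18*c^2 - 32*c + 96) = (c - 3)*(c + 2)*(c^3 + 6*c^2 - 32) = (c - 3)*(c - 2)*(c + 2)*(c^2 + 8*c + 16) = (c - 3)*(c - 2)*(c + 2)*(c + 4)*(c + 4)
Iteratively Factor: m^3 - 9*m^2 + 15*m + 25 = (m + 1)*(m^2 - 10*m + 25) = (m - 5)*(m + 1)*(m - 5)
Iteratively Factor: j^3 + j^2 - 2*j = (j - 1)*(j^2 + 2*j) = j*(j - 1)*(j + 2)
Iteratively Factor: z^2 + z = (z + 1)*(z)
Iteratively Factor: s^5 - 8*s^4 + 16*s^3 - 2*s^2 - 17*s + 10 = (s - 1)*(s^4 - 7*s^3 + 9*s^2 + 7*s - 10) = (s - 1)*(s + 1)*(s^3 - 8*s^2 + 17*s - 10) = (s - 1)^2*(s + 1)*(s^2 - 7*s + 10) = (s - 5)*(s - 1)^2*(s + 1)*(s - 2)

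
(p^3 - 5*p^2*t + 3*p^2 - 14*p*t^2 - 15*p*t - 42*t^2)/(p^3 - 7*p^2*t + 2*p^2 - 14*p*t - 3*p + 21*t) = (p + 2*t)/(p - 1)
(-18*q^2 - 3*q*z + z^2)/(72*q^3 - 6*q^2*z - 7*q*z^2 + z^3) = 1/(-4*q + z)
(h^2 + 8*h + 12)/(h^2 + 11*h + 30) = (h + 2)/(h + 5)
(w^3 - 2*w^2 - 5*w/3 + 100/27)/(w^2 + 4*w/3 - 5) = (w^2 - w/3 - 20/9)/(w + 3)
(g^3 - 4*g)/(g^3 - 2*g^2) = (g + 2)/g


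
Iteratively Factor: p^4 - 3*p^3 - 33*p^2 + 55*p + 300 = (p - 5)*(p^3 + 2*p^2 - 23*p - 60) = (p - 5)*(p + 4)*(p^2 - 2*p - 15) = (p - 5)*(p + 3)*(p + 4)*(p - 5)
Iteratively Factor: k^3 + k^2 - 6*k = (k)*(k^2 + k - 6) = k*(k + 3)*(k - 2)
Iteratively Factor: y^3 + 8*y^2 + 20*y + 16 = (y + 4)*(y^2 + 4*y + 4) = (y + 2)*(y + 4)*(y + 2)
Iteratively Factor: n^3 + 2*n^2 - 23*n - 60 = (n + 3)*(n^2 - n - 20) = (n + 3)*(n + 4)*(n - 5)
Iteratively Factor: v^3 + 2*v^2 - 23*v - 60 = (v + 3)*(v^2 - v - 20) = (v + 3)*(v + 4)*(v - 5)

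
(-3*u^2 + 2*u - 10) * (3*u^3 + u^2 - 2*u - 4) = -9*u^5 + 3*u^4 - 22*u^3 - 2*u^2 + 12*u + 40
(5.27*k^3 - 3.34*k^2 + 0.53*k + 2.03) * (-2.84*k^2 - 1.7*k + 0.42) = -14.9668*k^5 + 0.5266*k^4 + 6.3862*k^3 - 8.069*k^2 - 3.2284*k + 0.8526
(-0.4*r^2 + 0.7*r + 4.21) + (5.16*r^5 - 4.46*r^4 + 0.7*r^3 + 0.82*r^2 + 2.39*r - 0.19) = 5.16*r^5 - 4.46*r^4 + 0.7*r^3 + 0.42*r^2 + 3.09*r + 4.02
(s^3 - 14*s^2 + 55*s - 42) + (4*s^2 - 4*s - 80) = s^3 - 10*s^2 + 51*s - 122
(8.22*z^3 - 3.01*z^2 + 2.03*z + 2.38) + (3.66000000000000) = 8.22*z^3 - 3.01*z^2 + 2.03*z + 6.04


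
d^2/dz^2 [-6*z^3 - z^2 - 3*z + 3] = -36*z - 2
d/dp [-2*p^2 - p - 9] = -4*p - 1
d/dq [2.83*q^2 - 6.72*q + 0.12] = 5.66*q - 6.72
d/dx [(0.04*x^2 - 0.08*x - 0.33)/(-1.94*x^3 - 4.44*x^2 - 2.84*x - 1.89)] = (0.0776*x^4 - 0.3104*x^3 - 2.3894*x^2 - 3.0816*x - 0.786)/(3.7636*x^6 + 17.2272*x^5 + 30.7328*x^4 + 32.5524*x^3 + 24.8488*x^2 + 10.7352*x + 3.5721)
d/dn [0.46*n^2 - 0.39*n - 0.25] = 0.92*n - 0.39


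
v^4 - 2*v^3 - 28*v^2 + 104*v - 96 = (v - 4)*(v - 2)^2*(v + 6)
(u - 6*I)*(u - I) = u^2 - 7*I*u - 6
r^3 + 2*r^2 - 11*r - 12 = (r - 3)*(r + 1)*(r + 4)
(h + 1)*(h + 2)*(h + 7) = h^3 + 10*h^2 + 23*h + 14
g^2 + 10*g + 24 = (g + 4)*(g + 6)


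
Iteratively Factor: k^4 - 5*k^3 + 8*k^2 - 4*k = (k - 2)*(k^3 - 3*k^2 + 2*k) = (k - 2)*(k - 1)*(k^2 - 2*k) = (k - 2)^2*(k - 1)*(k)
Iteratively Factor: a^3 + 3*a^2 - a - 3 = (a - 1)*(a^2 + 4*a + 3) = (a - 1)*(a + 3)*(a + 1)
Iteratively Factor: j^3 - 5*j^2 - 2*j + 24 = (j + 2)*(j^2 - 7*j + 12) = (j - 4)*(j + 2)*(j - 3)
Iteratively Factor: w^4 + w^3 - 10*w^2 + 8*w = (w - 2)*(w^3 + 3*w^2 - 4*w) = (w - 2)*(w + 4)*(w^2 - w) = w*(w - 2)*(w + 4)*(w - 1)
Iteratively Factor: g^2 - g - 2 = (g - 2)*(g + 1)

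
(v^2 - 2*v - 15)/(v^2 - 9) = (v - 5)/(v - 3)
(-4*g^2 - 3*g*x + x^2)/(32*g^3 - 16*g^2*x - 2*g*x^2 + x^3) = (g + x)/(-8*g^2 + 2*g*x + x^2)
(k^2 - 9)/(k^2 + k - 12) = (k + 3)/(k + 4)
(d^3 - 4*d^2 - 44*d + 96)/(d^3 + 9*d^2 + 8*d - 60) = (d - 8)/(d + 5)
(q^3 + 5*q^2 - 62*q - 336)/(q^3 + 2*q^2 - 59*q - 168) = (q + 6)/(q + 3)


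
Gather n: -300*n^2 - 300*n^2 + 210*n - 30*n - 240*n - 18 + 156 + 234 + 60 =-600*n^2 - 60*n + 432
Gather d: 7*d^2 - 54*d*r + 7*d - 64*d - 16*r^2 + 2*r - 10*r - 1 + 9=7*d^2 + d*(-54*r - 57) - 16*r^2 - 8*r + 8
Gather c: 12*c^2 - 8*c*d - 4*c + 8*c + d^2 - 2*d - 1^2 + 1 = 12*c^2 + c*(4 - 8*d) + d^2 - 2*d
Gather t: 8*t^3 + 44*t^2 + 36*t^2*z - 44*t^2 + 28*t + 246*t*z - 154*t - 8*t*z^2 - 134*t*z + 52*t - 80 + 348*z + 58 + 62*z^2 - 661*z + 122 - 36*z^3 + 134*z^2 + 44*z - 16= 8*t^3 + 36*t^2*z + t*(-8*z^2 + 112*z - 74) - 36*z^3 + 196*z^2 - 269*z + 84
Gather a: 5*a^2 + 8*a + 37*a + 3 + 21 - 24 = 5*a^2 + 45*a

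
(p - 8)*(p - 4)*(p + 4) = p^3 - 8*p^2 - 16*p + 128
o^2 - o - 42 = (o - 7)*(o + 6)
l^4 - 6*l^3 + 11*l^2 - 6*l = l*(l - 3)*(l - 2)*(l - 1)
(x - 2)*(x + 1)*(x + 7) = x^3 + 6*x^2 - 9*x - 14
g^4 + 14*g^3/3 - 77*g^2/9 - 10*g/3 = g*(g - 5/3)*(g + 1/3)*(g + 6)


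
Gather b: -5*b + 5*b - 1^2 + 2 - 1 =0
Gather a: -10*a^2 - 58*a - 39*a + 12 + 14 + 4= -10*a^2 - 97*a + 30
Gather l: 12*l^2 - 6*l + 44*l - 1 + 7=12*l^2 + 38*l + 6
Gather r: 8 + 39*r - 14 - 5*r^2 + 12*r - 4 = -5*r^2 + 51*r - 10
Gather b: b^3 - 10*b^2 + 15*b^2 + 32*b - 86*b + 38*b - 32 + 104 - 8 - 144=b^3 + 5*b^2 - 16*b - 80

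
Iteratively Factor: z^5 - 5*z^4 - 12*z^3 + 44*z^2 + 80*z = (z - 5)*(z^4 - 12*z^2 - 16*z) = (z - 5)*(z + 2)*(z^3 - 2*z^2 - 8*z) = (z - 5)*(z - 4)*(z + 2)*(z^2 + 2*z) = (z - 5)*(z - 4)*(z + 2)^2*(z)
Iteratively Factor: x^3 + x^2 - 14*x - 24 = (x - 4)*(x^2 + 5*x + 6) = (x - 4)*(x + 2)*(x + 3)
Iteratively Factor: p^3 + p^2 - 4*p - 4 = (p - 2)*(p^2 + 3*p + 2) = (p - 2)*(p + 2)*(p + 1)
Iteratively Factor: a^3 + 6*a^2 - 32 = (a + 4)*(a^2 + 2*a - 8) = (a - 2)*(a + 4)*(a + 4)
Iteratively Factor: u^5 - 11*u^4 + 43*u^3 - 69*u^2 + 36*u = (u - 3)*(u^4 - 8*u^3 + 19*u^2 - 12*u) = (u - 3)^2*(u^3 - 5*u^2 + 4*u) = (u - 3)^2*(u - 1)*(u^2 - 4*u) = (u - 4)*(u - 3)^2*(u - 1)*(u)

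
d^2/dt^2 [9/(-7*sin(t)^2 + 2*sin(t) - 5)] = 18*(98*sin(t)^4 - 21*sin(t)^3 - 215*sin(t)^2 + 47*sin(t) + 31)/(7*sin(t)^2 - 2*sin(t) + 5)^3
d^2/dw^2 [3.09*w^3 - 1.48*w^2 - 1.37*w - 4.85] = 18.54*w - 2.96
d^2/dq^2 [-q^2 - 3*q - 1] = -2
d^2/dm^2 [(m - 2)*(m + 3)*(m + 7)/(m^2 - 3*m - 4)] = 4*(19*m^3 + 3*m^2 + 219*m - 215)/(m^6 - 9*m^5 + 15*m^4 + 45*m^3 - 60*m^2 - 144*m - 64)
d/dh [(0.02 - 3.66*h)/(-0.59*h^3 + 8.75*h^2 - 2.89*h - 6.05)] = (-4.3188*h^3 + 32.0604*h^2 - 0.35*h + 22.2008)/(0.3481*h^6 - 10.325*h^5 + 79.9727*h^4 - 43.436*h^3 - 97.5229*h^2 + 34.969*h + 36.6025)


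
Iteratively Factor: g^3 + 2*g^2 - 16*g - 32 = (g - 4)*(g^2 + 6*g + 8) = (g - 4)*(g + 4)*(g + 2)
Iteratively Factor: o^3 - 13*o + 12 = (o - 3)*(o^2 + 3*o - 4) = (o - 3)*(o - 1)*(o + 4)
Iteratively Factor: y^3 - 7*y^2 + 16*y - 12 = (y - 2)*(y^2 - 5*y + 6) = (y - 2)^2*(y - 3)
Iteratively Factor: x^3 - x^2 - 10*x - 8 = (x + 2)*(x^2 - 3*x - 4) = (x - 4)*(x + 2)*(x + 1)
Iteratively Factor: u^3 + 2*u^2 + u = (u + 1)*(u^2 + u) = (u + 1)^2*(u)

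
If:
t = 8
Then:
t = 8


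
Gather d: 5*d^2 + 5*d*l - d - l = 5*d^2 + d*(5*l - 1) - l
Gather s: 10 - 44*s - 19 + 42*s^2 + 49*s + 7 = 42*s^2 + 5*s - 2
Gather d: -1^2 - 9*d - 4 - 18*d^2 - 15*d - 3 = -18*d^2 - 24*d - 8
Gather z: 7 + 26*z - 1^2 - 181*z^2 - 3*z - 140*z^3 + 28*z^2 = -140*z^3 - 153*z^2 + 23*z + 6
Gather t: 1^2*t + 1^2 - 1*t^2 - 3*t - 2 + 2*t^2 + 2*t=t^2 - 1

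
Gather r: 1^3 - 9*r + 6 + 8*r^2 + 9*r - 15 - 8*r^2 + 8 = 0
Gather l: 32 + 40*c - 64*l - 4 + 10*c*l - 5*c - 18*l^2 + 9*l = 35*c - 18*l^2 + l*(10*c - 55) + 28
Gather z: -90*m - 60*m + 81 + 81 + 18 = 180 - 150*m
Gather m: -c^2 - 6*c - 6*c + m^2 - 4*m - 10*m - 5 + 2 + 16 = -c^2 - 12*c + m^2 - 14*m + 13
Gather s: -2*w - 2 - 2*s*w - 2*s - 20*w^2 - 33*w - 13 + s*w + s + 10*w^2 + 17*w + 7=s*(-w - 1) - 10*w^2 - 18*w - 8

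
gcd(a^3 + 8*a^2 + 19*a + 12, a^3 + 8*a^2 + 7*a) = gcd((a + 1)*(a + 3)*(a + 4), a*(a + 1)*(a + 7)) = a + 1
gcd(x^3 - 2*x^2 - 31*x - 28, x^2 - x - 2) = x + 1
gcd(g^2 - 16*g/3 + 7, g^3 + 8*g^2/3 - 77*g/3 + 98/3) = g - 7/3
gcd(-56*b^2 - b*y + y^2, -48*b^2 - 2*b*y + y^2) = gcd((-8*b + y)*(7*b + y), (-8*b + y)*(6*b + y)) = -8*b + y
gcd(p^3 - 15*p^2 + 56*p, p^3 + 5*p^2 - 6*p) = p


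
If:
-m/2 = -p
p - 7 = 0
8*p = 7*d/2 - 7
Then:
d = 18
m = 14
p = 7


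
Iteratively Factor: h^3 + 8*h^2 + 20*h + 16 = (h + 2)*(h^2 + 6*h + 8) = (h + 2)*(h + 4)*(h + 2)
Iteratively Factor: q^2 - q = (q - 1)*(q)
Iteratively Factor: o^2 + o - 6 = (o - 2)*(o + 3)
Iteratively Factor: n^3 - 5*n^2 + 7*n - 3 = (n - 3)*(n^2 - 2*n + 1) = (n - 3)*(n - 1)*(n - 1)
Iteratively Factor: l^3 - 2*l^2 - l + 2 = (l - 2)*(l^2 - 1) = (l - 2)*(l - 1)*(l + 1)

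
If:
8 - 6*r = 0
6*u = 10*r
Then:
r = 4/3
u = 20/9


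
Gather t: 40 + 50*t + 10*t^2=10*t^2 + 50*t + 40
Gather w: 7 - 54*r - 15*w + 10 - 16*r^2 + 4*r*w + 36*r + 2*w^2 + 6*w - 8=-16*r^2 - 18*r + 2*w^2 + w*(4*r - 9) + 9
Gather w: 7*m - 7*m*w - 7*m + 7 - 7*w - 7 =w*(-7*m - 7)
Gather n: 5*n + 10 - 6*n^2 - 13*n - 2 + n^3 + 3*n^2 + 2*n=n^3 - 3*n^2 - 6*n + 8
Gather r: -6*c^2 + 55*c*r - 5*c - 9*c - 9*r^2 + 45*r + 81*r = -6*c^2 - 14*c - 9*r^2 + r*(55*c + 126)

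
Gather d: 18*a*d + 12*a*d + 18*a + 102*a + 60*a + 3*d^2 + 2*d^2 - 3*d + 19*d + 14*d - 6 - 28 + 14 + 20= 180*a + 5*d^2 + d*(30*a + 30)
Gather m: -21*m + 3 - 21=-21*m - 18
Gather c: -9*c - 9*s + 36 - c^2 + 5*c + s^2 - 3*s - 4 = -c^2 - 4*c + s^2 - 12*s + 32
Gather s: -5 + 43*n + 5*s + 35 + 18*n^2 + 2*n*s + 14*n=18*n^2 + 57*n + s*(2*n + 5) + 30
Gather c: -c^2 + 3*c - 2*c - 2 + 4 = -c^2 + c + 2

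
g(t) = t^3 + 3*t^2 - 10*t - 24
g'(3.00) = 35.00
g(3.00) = 0.00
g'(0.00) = -10.00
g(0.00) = -24.00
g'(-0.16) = -10.88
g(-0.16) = -22.33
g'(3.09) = 37.18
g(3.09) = 3.25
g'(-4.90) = 32.63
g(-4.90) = -20.62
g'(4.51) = 78.08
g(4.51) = 83.65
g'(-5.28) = 41.96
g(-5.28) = -34.76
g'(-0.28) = -11.44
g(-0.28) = -20.99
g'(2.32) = 20.07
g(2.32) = -18.57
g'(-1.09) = -12.98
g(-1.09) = -10.83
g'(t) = 3*t^2 + 6*t - 10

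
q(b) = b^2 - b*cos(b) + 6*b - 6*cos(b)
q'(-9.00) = -9.85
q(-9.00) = 24.27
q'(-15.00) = -17.39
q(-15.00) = 128.16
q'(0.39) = 8.28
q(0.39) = -3.42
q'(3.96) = 7.33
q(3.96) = 46.25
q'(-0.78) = 0.06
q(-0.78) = -7.78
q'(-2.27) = -0.75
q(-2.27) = -6.07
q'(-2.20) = -0.88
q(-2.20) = -6.12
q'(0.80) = 11.78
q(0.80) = 0.70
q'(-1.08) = -0.97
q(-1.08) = -7.63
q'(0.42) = 8.54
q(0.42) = -3.17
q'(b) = b*sin(b) + 2*b + 6*sin(b) - cos(b) + 6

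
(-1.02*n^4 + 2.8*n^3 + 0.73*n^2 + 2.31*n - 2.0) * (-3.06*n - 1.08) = 3.1212*n^5 - 7.4664*n^4 - 5.2578*n^3 - 7.857*n^2 + 3.6252*n + 2.16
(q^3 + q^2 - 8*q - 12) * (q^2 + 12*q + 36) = q^5 + 13*q^4 + 40*q^3 - 72*q^2 - 432*q - 432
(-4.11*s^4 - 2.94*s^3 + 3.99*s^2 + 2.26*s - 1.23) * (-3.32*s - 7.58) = 13.6452*s^5 + 40.9146*s^4 + 9.0384*s^3 - 37.7474*s^2 - 13.0472*s + 9.3234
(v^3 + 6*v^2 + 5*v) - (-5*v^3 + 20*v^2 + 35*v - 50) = 6*v^3 - 14*v^2 - 30*v + 50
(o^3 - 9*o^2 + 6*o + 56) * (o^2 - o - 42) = o^5 - 10*o^4 - 27*o^3 + 428*o^2 - 308*o - 2352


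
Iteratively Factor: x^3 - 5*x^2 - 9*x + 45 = (x + 3)*(x^2 - 8*x + 15) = (x - 3)*(x + 3)*(x - 5)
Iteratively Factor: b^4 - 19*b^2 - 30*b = (b - 5)*(b^3 + 5*b^2 + 6*b) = (b - 5)*(b + 3)*(b^2 + 2*b) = b*(b - 5)*(b + 3)*(b + 2)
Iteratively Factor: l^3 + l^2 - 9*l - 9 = (l - 3)*(l^2 + 4*l + 3) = (l - 3)*(l + 1)*(l + 3)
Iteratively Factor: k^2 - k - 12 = (k + 3)*(k - 4)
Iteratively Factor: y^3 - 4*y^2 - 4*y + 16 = (y - 4)*(y^2 - 4) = (y - 4)*(y + 2)*(y - 2)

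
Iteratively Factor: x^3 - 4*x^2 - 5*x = (x - 5)*(x^2 + x) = (x - 5)*(x + 1)*(x)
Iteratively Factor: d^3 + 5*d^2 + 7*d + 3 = (d + 1)*(d^2 + 4*d + 3) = (d + 1)*(d + 3)*(d + 1)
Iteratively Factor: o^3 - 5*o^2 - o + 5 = (o + 1)*(o^2 - 6*o + 5) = (o - 1)*(o + 1)*(o - 5)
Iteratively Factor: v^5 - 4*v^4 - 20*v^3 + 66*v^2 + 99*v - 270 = (v + 3)*(v^4 - 7*v^3 + v^2 + 63*v - 90) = (v - 5)*(v + 3)*(v^3 - 2*v^2 - 9*v + 18) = (v - 5)*(v + 3)^2*(v^2 - 5*v + 6) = (v - 5)*(v - 3)*(v + 3)^2*(v - 2)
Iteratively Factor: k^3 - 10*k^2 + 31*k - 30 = (k - 3)*(k^2 - 7*k + 10) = (k - 3)*(k - 2)*(k - 5)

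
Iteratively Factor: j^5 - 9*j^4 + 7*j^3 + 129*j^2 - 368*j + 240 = (j - 5)*(j^4 - 4*j^3 - 13*j^2 + 64*j - 48) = (j - 5)*(j - 1)*(j^3 - 3*j^2 - 16*j + 48) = (j - 5)*(j - 4)*(j - 1)*(j^2 + j - 12) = (j - 5)*(j - 4)*(j - 3)*(j - 1)*(j + 4)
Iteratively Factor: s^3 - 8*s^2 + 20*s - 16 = (s - 2)*(s^2 - 6*s + 8) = (s - 2)^2*(s - 4)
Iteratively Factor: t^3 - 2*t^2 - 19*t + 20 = (t + 4)*(t^2 - 6*t + 5) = (t - 1)*(t + 4)*(t - 5)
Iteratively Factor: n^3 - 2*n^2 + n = (n - 1)*(n^2 - n) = (n - 1)^2*(n)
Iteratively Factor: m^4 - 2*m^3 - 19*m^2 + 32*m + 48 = (m - 3)*(m^3 + m^2 - 16*m - 16) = (m - 4)*(m - 3)*(m^2 + 5*m + 4) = (m - 4)*(m - 3)*(m + 1)*(m + 4)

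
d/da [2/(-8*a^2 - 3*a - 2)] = 2*(16*a + 3)/(8*a^2 + 3*a + 2)^2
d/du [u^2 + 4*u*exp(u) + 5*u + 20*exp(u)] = 4*u*exp(u) + 2*u + 24*exp(u) + 5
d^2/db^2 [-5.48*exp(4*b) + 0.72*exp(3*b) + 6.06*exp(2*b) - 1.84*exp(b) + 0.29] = (-87.68*exp(3*b) + 6.48*exp(2*b) + 24.24*exp(b) - 1.84)*exp(b)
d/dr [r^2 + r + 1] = 2*r + 1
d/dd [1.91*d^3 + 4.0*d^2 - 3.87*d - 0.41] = 5.73*d^2 + 8.0*d - 3.87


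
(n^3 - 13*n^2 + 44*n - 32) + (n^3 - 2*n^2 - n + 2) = 2*n^3 - 15*n^2 + 43*n - 30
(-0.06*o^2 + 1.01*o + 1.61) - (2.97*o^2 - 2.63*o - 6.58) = -3.03*o^2 + 3.64*o + 8.19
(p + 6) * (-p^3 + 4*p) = -p^4 - 6*p^3 + 4*p^2 + 24*p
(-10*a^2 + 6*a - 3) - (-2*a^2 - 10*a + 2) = -8*a^2 + 16*a - 5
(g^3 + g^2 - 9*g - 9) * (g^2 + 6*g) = g^5 + 7*g^4 - 3*g^3 - 63*g^2 - 54*g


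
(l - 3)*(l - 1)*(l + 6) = l^3 + 2*l^2 - 21*l + 18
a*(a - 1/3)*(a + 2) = a^3 + 5*a^2/3 - 2*a/3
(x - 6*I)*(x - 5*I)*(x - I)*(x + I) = x^4 - 11*I*x^3 - 29*x^2 - 11*I*x - 30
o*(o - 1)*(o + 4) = o^3 + 3*o^2 - 4*o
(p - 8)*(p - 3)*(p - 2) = p^3 - 13*p^2 + 46*p - 48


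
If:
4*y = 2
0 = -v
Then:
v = 0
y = 1/2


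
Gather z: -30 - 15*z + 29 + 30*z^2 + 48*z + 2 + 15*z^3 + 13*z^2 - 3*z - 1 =15*z^3 + 43*z^2 + 30*z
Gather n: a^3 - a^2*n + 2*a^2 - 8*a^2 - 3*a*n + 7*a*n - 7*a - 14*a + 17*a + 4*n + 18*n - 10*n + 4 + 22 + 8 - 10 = a^3 - 6*a^2 - 4*a + n*(-a^2 + 4*a + 12) + 24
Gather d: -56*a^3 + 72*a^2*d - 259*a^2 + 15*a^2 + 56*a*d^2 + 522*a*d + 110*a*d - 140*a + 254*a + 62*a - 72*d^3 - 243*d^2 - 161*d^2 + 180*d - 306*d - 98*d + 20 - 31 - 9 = -56*a^3 - 244*a^2 + 176*a - 72*d^3 + d^2*(56*a - 404) + d*(72*a^2 + 632*a - 224) - 20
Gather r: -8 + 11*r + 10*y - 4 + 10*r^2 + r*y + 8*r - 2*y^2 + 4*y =10*r^2 + r*(y + 19) - 2*y^2 + 14*y - 12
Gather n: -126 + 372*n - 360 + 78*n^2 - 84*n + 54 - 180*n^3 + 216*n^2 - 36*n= -180*n^3 + 294*n^2 + 252*n - 432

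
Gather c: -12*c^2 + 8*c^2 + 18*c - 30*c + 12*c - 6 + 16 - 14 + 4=-4*c^2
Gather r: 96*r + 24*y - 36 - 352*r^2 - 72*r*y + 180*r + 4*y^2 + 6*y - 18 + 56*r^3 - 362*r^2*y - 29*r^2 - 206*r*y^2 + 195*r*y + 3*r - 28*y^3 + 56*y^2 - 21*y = 56*r^3 + r^2*(-362*y - 381) + r*(-206*y^2 + 123*y + 279) - 28*y^3 + 60*y^2 + 9*y - 54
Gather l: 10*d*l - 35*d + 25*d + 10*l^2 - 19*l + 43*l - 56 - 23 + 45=-10*d + 10*l^2 + l*(10*d + 24) - 34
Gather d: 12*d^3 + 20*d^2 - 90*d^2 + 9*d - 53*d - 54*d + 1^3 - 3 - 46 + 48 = 12*d^3 - 70*d^2 - 98*d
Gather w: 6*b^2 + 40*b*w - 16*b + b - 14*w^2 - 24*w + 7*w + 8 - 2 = 6*b^2 - 15*b - 14*w^2 + w*(40*b - 17) + 6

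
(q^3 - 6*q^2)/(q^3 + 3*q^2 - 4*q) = q*(q - 6)/(q^2 + 3*q - 4)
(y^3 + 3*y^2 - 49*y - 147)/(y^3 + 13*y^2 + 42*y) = (y^2 - 4*y - 21)/(y*(y + 6))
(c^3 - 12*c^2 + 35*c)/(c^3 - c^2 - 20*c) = (c - 7)/(c + 4)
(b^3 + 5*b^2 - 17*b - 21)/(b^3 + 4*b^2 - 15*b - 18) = (b + 7)/(b + 6)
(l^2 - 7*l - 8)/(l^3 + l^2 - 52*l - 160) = (l + 1)/(l^2 + 9*l + 20)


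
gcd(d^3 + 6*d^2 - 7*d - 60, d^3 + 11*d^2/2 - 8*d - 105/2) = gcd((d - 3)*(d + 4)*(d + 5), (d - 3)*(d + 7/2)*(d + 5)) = d^2 + 2*d - 15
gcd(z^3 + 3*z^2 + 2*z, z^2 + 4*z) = z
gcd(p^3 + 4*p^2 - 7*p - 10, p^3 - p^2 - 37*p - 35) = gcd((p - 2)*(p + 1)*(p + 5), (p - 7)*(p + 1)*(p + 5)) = p^2 + 6*p + 5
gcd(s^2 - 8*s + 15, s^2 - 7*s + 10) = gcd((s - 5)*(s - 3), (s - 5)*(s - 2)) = s - 5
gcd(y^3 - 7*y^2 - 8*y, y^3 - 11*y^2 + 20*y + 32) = y^2 - 7*y - 8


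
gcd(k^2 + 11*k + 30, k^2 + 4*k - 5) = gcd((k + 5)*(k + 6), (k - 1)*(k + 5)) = k + 5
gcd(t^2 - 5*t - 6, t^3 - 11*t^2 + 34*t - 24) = t - 6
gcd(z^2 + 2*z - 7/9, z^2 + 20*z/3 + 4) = 1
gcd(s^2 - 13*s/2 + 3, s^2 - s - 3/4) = 1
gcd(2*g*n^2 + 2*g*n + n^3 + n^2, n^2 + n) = n^2 + n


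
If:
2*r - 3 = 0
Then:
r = 3/2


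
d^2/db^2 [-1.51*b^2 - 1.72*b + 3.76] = -3.02000000000000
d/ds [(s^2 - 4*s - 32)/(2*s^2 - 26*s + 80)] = -9/(2*s^2 - 20*s + 50)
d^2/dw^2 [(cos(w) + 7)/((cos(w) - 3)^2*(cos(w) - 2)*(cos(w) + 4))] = (886*(1 - cos(w)^2)^2 + 148*sin(w)^6 - 9*cos(w)^7 + 26*cos(w)^6 - 37*cos(w)^5 + 1816*cos(w)^3 - 3770*cos(w)^2 - 5132*cos(w) + 5566)/((cos(w) - 3)^4*(cos(w) - 2)^3*(cos(w) + 4)^3)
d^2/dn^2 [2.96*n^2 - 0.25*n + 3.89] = 5.92000000000000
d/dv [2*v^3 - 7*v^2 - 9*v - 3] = 6*v^2 - 14*v - 9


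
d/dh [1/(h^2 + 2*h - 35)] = 2*(-h - 1)/(h^2 + 2*h - 35)^2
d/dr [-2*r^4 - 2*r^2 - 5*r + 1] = -8*r^3 - 4*r - 5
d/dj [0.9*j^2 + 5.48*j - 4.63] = 1.8*j + 5.48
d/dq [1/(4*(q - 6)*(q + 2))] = (2 - q)/(2*(q^4 - 8*q^3 - 8*q^2 + 96*q + 144))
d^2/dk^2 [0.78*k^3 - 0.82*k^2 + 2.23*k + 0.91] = 4.68*k - 1.64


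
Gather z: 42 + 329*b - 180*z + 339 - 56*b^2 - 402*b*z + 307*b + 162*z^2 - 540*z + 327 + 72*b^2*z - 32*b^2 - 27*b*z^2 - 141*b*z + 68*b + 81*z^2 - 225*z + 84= -88*b^2 + 704*b + z^2*(243 - 27*b) + z*(72*b^2 - 543*b - 945) + 792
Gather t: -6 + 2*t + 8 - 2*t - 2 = 0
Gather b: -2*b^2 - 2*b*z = -2*b^2 - 2*b*z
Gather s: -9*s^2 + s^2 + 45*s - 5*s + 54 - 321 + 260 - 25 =-8*s^2 + 40*s - 32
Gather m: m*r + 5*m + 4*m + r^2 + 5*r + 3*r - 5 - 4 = m*(r + 9) + r^2 + 8*r - 9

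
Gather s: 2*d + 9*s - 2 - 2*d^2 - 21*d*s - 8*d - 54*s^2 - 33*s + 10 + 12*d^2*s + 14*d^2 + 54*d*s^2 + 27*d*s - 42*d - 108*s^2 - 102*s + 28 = 12*d^2 - 48*d + s^2*(54*d - 162) + s*(12*d^2 + 6*d - 126) + 36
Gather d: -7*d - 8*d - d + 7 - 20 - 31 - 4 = -16*d - 48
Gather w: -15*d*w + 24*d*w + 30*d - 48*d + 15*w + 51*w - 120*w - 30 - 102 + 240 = -18*d + w*(9*d - 54) + 108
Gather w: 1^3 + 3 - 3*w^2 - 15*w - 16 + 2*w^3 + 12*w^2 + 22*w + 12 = 2*w^3 + 9*w^2 + 7*w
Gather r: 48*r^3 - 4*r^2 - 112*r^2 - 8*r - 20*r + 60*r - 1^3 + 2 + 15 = 48*r^3 - 116*r^2 + 32*r + 16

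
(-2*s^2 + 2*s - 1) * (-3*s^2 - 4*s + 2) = 6*s^4 + 2*s^3 - 9*s^2 + 8*s - 2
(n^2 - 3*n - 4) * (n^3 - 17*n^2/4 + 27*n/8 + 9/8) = n^5 - 29*n^4/4 + 97*n^3/8 + 8*n^2 - 135*n/8 - 9/2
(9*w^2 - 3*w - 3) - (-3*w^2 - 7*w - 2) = 12*w^2 + 4*w - 1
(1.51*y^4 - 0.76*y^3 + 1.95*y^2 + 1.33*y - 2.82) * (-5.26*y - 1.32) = -7.9426*y^5 + 2.0044*y^4 - 9.2538*y^3 - 9.5698*y^2 + 13.0776*y + 3.7224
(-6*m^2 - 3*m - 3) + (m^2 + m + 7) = -5*m^2 - 2*m + 4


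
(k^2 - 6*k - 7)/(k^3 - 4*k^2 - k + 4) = (k - 7)/(k^2 - 5*k + 4)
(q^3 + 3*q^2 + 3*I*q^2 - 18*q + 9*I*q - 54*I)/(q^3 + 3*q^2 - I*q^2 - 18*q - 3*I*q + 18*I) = (q + 3*I)/(q - I)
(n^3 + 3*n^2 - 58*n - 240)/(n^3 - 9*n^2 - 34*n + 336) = (n + 5)/(n - 7)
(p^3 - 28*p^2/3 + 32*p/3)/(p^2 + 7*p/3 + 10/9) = 3*p*(3*p^2 - 28*p + 32)/(9*p^2 + 21*p + 10)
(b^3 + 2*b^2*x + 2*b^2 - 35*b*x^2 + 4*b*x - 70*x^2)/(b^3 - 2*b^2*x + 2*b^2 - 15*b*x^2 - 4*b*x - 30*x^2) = (b + 7*x)/(b + 3*x)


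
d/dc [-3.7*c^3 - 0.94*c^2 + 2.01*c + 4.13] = -11.1*c^2 - 1.88*c + 2.01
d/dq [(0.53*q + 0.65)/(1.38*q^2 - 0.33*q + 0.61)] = (-0.7314*q^2 - 1.794*q + 0.5378)/(1.9044*q^4 - 0.9108*q^3 + 1.7925*q^2 - 0.4026*q + 0.3721)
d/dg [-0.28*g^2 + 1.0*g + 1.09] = 1.0 - 0.56*g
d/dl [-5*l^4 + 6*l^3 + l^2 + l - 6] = -20*l^3 + 18*l^2 + 2*l + 1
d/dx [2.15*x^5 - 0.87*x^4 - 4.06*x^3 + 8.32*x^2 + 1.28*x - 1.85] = 10.75*x^4 - 3.48*x^3 - 12.18*x^2 + 16.64*x + 1.28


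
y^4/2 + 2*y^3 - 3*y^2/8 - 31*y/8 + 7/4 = (y/2 + 1)*(y - 1)*(y - 1/2)*(y + 7/2)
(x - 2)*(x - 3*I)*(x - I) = x^3 - 2*x^2 - 4*I*x^2 - 3*x + 8*I*x + 6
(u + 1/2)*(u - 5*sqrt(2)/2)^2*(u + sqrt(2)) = u^4 - 4*sqrt(2)*u^3 + u^3/2 - 2*sqrt(2)*u^2 + 5*u^2/2 + 5*u/4 + 25*sqrt(2)*u/2 + 25*sqrt(2)/4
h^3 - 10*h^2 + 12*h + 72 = (h - 6)^2*(h + 2)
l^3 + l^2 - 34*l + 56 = (l - 4)*(l - 2)*(l + 7)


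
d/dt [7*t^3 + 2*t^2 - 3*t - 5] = 21*t^2 + 4*t - 3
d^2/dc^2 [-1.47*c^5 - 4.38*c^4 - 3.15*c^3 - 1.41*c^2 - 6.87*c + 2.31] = -29.4*c^3 - 52.56*c^2 - 18.9*c - 2.82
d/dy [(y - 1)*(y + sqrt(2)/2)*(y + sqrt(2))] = 3*y^2 - 2*y + 3*sqrt(2)*y - 3*sqrt(2)/2 + 1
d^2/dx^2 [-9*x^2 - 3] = -18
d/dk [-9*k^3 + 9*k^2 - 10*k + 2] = -27*k^2 + 18*k - 10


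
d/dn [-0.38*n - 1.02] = -0.380000000000000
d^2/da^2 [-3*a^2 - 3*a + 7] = -6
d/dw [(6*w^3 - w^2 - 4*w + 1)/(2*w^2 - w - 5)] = 3*(4*w^4 - 4*w^3 - 27*w^2 + 2*w + 7)/(4*w^4 - 4*w^3 - 19*w^2 + 10*w + 25)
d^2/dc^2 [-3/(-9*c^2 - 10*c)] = 6*(-9*c*(9*c + 10) + 4*(9*c + 5)^2)/(c^3*(9*c + 10)^3)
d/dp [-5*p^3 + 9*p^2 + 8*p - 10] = -15*p^2 + 18*p + 8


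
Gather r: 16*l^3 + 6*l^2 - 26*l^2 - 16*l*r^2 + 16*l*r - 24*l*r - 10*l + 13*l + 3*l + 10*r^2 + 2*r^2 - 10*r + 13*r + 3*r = 16*l^3 - 20*l^2 + 6*l + r^2*(12 - 16*l) + r*(6 - 8*l)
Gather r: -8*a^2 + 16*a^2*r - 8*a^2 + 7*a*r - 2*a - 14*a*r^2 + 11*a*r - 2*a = -16*a^2 - 14*a*r^2 - 4*a + r*(16*a^2 + 18*a)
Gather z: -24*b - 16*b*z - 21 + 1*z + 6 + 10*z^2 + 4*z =-24*b + 10*z^2 + z*(5 - 16*b) - 15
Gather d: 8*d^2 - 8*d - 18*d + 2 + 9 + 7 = 8*d^2 - 26*d + 18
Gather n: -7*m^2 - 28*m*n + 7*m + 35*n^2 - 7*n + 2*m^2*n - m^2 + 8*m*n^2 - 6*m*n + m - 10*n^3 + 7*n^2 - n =-8*m^2 + 8*m - 10*n^3 + n^2*(8*m + 42) + n*(2*m^2 - 34*m - 8)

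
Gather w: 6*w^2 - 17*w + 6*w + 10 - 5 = 6*w^2 - 11*w + 5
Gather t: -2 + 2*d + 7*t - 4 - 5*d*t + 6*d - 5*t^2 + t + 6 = 8*d - 5*t^2 + t*(8 - 5*d)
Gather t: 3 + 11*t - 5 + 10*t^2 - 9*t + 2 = 10*t^2 + 2*t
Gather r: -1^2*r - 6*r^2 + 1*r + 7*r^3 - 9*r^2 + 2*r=7*r^3 - 15*r^2 + 2*r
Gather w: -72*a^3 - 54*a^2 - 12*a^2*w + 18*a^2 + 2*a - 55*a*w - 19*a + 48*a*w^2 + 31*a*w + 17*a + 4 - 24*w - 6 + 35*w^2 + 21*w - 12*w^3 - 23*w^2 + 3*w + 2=-72*a^3 - 36*a^2 - 12*w^3 + w^2*(48*a + 12) + w*(-12*a^2 - 24*a)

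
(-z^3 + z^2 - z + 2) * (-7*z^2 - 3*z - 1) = 7*z^5 - 4*z^4 + 5*z^3 - 12*z^2 - 5*z - 2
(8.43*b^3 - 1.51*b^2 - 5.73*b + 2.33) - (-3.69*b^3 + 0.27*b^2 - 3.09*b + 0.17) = 12.12*b^3 - 1.78*b^2 - 2.64*b + 2.16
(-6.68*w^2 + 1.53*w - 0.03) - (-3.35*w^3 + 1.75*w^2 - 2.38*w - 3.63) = 3.35*w^3 - 8.43*w^2 + 3.91*w + 3.6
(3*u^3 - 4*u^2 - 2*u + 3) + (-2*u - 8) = 3*u^3 - 4*u^2 - 4*u - 5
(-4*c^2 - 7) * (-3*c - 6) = 12*c^3 + 24*c^2 + 21*c + 42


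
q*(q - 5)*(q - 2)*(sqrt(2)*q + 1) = sqrt(2)*q^4 - 7*sqrt(2)*q^3 + q^3 - 7*q^2 + 10*sqrt(2)*q^2 + 10*q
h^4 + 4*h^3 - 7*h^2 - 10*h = h*(h - 2)*(h + 1)*(h + 5)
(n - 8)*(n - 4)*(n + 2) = n^3 - 10*n^2 + 8*n + 64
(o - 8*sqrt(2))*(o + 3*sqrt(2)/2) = o^2 - 13*sqrt(2)*o/2 - 24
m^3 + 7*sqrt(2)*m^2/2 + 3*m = m*(m + sqrt(2)/2)*(m + 3*sqrt(2))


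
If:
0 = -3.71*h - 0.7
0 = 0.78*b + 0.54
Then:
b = -0.69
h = -0.19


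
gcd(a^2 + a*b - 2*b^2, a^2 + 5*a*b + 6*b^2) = a + 2*b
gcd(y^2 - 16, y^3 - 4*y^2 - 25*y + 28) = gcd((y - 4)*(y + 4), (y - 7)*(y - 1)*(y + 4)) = y + 4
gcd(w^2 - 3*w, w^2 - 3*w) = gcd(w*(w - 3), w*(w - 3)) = w^2 - 3*w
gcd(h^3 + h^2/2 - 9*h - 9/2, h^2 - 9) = h^2 - 9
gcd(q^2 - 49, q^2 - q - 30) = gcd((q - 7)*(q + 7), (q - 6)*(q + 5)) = 1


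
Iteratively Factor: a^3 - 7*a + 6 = (a - 1)*(a^2 + a - 6) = (a - 2)*(a - 1)*(a + 3)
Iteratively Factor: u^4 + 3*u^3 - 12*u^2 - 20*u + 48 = (u - 2)*(u^3 + 5*u^2 - 2*u - 24) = (u - 2)^2*(u^2 + 7*u + 12) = (u - 2)^2*(u + 4)*(u + 3)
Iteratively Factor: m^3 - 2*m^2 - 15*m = (m - 5)*(m^2 + 3*m) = (m - 5)*(m + 3)*(m)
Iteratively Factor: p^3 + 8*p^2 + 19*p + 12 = (p + 1)*(p^2 + 7*p + 12) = (p + 1)*(p + 3)*(p + 4)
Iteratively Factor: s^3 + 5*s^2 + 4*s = (s + 1)*(s^2 + 4*s) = s*(s + 1)*(s + 4)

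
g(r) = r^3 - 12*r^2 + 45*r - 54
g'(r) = 3*r^2 - 24*r + 45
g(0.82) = -24.62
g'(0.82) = 27.34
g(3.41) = -0.44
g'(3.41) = -1.96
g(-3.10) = -338.61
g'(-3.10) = 148.23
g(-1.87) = -186.65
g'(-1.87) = 100.37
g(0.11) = -49.19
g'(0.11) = 42.40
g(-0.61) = -86.14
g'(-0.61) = 60.76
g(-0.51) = -80.20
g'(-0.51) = 58.02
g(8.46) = 73.34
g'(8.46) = 56.67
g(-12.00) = -4050.00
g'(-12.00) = 765.00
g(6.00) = 0.00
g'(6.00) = 9.00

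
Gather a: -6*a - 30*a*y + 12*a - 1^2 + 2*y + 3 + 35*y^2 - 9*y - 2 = a*(6 - 30*y) + 35*y^2 - 7*y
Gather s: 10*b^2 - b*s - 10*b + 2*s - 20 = 10*b^2 - 10*b + s*(2 - b) - 20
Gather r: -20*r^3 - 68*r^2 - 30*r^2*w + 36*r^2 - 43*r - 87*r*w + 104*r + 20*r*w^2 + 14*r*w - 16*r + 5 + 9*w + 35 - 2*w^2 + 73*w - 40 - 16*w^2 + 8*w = -20*r^3 + r^2*(-30*w - 32) + r*(20*w^2 - 73*w + 45) - 18*w^2 + 90*w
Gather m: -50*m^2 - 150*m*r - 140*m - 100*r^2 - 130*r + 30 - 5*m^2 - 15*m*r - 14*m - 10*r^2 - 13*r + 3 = -55*m^2 + m*(-165*r - 154) - 110*r^2 - 143*r + 33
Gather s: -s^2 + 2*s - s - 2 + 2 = -s^2 + s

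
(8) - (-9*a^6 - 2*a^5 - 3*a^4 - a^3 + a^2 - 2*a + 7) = 9*a^6 + 2*a^5 + 3*a^4 + a^3 - a^2 + 2*a + 1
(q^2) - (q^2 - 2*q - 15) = 2*q + 15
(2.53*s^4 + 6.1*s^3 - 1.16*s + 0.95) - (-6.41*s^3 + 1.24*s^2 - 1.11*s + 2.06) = 2.53*s^4 + 12.51*s^3 - 1.24*s^2 - 0.0499999999999998*s - 1.11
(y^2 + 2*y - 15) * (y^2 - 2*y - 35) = y^4 - 54*y^2 - 40*y + 525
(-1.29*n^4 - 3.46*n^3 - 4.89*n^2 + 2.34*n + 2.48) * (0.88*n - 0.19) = -1.1352*n^5 - 2.7997*n^4 - 3.6458*n^3 + 2.9883*n^2 + 1.7378*n - 0.4712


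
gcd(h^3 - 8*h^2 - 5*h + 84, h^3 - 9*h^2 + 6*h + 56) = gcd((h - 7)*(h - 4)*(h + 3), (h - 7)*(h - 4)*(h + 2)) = h^2 - 11*h + 28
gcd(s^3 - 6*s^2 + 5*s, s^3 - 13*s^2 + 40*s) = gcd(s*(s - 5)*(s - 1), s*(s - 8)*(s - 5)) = s^2 - 5*s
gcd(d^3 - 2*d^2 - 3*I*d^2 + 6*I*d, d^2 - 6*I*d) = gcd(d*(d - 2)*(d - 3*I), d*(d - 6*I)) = d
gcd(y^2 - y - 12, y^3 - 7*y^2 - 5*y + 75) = y + 3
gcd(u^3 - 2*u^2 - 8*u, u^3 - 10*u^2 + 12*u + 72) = u + 2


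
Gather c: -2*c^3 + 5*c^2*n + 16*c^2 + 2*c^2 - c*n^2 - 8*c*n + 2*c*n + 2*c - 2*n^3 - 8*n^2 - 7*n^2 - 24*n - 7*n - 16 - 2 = -2*c^3 + c^2*(5*n + 18) + c*(-n^2 - 6*n + 2) - 2*n^3 - 15*n^2 - 31*n - 18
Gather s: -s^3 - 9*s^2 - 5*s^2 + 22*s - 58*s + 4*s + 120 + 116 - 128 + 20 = -s^3 - 14*s^2 - 32*s + 128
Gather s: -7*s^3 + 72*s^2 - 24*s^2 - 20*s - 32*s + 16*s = -7*s^3 + 48*s^2 - 36*s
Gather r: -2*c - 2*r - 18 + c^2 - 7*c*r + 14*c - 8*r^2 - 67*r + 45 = c^2 + 12*c - 8*r^2 + r*(-7*c - 69) + 27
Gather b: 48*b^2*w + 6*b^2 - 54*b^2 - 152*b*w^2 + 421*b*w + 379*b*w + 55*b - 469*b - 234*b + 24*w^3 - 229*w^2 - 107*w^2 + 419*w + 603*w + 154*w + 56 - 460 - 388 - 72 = b^2*(48*w - 48) + b*(-152*w^2 + 800*w - 648) + 24*w^3 - 336*w^2 + 1176*w - 864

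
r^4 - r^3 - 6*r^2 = r^2*(r - 3)*(r + 2)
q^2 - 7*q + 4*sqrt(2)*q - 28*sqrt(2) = (q - 7)*(q + 4*sqrt(2))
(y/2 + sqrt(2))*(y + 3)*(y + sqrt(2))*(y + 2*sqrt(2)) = y^4/2 + 3*y^3/2 + 5*sqrt(2)*y^3/2 + 8*y^2 + 15*sqrt(2)*y^2/2 + 4*sqrt(2)*y + 24*y + 12*sqrt(2)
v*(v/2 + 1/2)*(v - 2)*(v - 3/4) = v^4/2 - 7*v^3/8 - 5*v^2/8 + 3*v/4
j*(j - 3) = j^2 - 3*j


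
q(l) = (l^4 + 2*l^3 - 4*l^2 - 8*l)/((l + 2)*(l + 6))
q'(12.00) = 18.59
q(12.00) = 93.33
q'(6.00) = 7.33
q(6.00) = 16.00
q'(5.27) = 6.05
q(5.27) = 11.12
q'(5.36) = 6.21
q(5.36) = 11.67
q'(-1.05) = -0.26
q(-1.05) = 0.61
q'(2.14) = 1.18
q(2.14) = 0.15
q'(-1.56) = 0.62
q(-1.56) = 0.55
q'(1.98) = 0.98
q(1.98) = -0.02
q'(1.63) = 0.56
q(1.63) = -0.29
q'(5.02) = 5.62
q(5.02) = 9.66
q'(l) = (4*l^3 + 6*l^2 - 8*l - 8)/((l + 2)*(l + 6)) - (l^4 + 2*l^3 - 4*l^2 - 8*l)/((l + 2)*(l + 6)^2) - (l^4 + 2*l^3 - 4*l^2 - 8*l)/((l + 2)^2*(l + 6))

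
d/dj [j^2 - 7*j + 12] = 2*j - 7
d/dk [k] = 1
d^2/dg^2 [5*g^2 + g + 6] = 10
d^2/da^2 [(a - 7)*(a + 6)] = 2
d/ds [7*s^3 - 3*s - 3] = 21*s^2 - 3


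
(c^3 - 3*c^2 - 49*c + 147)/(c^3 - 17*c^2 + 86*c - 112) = (c^2 + 4*c - 21)/(c^2 - 10*c + 16)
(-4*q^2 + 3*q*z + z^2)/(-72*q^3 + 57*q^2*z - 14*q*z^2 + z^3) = (4*q^2 - 3*q*z - z^2)/(72*q^3 - 57*q^2*z + 14*q*z^2 - z^3)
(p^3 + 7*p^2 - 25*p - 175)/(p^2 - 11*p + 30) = (p^2 + 12*p + 35)/(p - 6)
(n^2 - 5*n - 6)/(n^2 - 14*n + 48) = (n + 1)/(n - 8)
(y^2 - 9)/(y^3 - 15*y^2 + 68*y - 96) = (y + 3)/(y^2 - 12*y + 32)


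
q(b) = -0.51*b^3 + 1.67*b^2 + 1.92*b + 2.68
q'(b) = -1.53*b^2 + 3.34*b + 1.92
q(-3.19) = 30.10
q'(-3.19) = -24.30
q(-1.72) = 6.91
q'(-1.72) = -8.35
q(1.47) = 7.49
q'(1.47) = 3.52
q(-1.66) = 6.43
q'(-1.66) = -7.84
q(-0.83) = 2.53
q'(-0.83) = -1.91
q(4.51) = -1.48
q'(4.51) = -14.14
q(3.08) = 9.53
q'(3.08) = -2.31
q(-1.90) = 8.56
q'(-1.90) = -9.95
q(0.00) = 2.68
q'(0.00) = 1.92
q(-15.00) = 2070.88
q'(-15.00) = -392.43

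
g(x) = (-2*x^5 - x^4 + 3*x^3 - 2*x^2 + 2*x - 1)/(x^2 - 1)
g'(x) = -2*x*(-2*x^5 - x^4 + 3*x^3 - 2*x^2 + 2*x - 1)/(x^2 - 1)^2 + (-10*x^4 - 4*x^3 + 9*x^2 - 4*x + 2)/(x^2 - 1) = (-6*x^6 - 2*x^5 + 13*x^4 + 4*x^3 - 11*x^2 + 6*x - 2)/(x^4 - 2*x^2 + 1)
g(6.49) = -584.97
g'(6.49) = -264.75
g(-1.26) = -15.09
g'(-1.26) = -57.68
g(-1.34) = -11.40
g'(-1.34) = -37.28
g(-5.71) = 330.36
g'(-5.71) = -183.35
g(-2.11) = 6.23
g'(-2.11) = -24.28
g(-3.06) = 40.31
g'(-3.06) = -49.86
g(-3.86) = 92.14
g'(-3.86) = -81.08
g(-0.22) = 1.65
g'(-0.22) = -4.27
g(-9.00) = 1364.61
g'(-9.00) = -467.05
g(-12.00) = 3296.72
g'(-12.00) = -839.03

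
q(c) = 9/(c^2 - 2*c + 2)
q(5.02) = 0.52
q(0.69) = 8.21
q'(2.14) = -3.88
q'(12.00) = -0.01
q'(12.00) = -0.01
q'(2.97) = -1.49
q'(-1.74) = 0.68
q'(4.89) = -0.27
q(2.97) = 1.84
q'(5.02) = -0.25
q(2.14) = 3.91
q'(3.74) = -0.68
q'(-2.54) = 0.35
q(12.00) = 0.07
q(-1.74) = 1.06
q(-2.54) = 0.67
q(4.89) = 0.56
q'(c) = 9*(2 - 2*c)/(c^2 - 2*c + 2)^2 = 18*(1 - c)/(c^2 - 2*c + 2)^2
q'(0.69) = 4.64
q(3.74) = 1.06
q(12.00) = 0.07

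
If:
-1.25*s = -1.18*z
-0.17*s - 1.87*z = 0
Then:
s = 0.00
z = 0.00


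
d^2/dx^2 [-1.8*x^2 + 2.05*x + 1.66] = -3.60000000000000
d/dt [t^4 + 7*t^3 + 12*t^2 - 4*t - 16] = 4*t^3 + 21*t^2 + 24*t - 4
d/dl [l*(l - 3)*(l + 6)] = 3*l^2 + 6*l - 18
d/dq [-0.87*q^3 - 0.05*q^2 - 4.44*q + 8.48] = -2.61*q^2 - 0.1*q - 4.44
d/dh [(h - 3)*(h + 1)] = 2*h - 2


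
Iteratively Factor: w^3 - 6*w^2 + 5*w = (w - 5)*(w^2 - w) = (w - 5)*(w - 1)*(w)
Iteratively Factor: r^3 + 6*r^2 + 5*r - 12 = (r + 4)*(r^2 + 2*r - 3) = (r + 3)*(r + 4)*(r - 1)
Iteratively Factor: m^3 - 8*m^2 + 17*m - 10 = (m - 1)*(m^2 - 7*m + 10) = (m - 5)*(m - 1)*(m - 2)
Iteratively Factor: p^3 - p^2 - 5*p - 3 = (p + 1)*(p^2 - 2*p - 3) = (p - 3)*(p + 1)*(p + 1)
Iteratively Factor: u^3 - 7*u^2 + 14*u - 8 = (u - 2)*(u^2 - 5*u + 4) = (u - 2)*(u - 1)*(u - 4)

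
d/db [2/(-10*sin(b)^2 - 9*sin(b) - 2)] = 2*(20*sin(b) + 9)*cos(b)/(10*sin(b)^2 + 9*sin(b) + 2)^2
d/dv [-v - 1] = -1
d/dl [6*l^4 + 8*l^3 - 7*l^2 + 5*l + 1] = 24*l^3 + 24*l^2 - 14*l + 5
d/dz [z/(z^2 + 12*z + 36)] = (6 - z)/(z^3 + 18*z^2 + 108*z + 216)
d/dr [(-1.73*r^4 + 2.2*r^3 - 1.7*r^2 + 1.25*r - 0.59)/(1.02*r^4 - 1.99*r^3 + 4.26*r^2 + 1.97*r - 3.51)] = (1.1987*r^6 - 11.2716*r^5 - 8.0603*r^4 + 40.3394*r^3 - 35.3623*r^2 + 16.9608*r - 3.2252)/(1.0404*r^8 - 4.0596*r^7 + 12.6505*r^6 - 12.936*r^5 + 3.1466*r^4 + 30.7542*r^3 - 26.0243*r^2 - 13.8294*r + 12.3201)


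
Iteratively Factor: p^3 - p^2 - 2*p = (p + 1)*(p^2 - 2*p) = p*(p + 1)*(p - 2)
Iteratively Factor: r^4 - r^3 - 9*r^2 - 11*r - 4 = (r + 1)*(r^3 - 2*r^2 - 7*r - 4) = (r - 4)*(r + 1)*(r^2 + 2*r + 1) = (r - 4)*(r + 1)^2*(r + 1)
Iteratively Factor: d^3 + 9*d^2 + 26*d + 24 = (d + 4)*(d^2 + 5*d + 6) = (d + 3)*(d + 4)*(d + 2)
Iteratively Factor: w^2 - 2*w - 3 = (w - 3)*(w + 1)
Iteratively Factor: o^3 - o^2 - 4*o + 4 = (o + 2)*(o^2 - 3*o + 2) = (o - 1)*(o + 2)*(o - 2)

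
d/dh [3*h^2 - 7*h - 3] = 6*h - 7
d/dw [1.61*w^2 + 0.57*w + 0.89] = 3.22*w + 0.57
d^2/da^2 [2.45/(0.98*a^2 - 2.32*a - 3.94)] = (4.70596*a^2 - 11.14064*a - 2.45*(1.96*a - 2.32)*(3.92*a - 4.64) - 18.91988)/(-0.98*a^2 + 2.32*a + 3.94)^3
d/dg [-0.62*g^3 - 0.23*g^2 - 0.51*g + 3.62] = -1.86*g^2 - 0.46*g - 0.51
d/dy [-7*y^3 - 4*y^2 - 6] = y*(-21*y - 8)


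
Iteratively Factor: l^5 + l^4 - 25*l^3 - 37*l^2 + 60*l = (l)*(l^4 + l^3 - 25*l^2 - 37*l + 60) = l*(l - 5)*(l^3 + 6*l^2 + 5*l - 12) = l*(l - 5)*(l + 3)*(l^2 + 3*l - 4) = l*(l - 5)*(l + 3)*(l + 4)*(l - 1)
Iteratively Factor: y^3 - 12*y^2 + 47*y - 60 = (y - 4)*(y^2 - 8*y + 15) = (y - 4)*(y - 3)*(y - 5)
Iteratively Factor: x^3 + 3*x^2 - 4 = (x + 2)*(x^2 + x - 2) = (x + 2)^2*(x - 1)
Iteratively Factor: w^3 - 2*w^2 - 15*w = (w)*(w^2 - 2*w - 15) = w*(w + 3)*(w - 5)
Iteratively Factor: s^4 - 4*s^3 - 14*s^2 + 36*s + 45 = (s - 5)*(s^3 + s^2 - 9*s - 9) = (s - 5)*(s + 1)*(s^2 - 9) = (s - 5)*(s + 1)*(s + 3)*(s - 3)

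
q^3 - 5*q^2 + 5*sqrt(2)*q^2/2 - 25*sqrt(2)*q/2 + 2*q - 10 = (q - 5)*(q + sqrt(2)/2)*(q + 2*sqrt(2))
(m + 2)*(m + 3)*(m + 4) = m^3 + 9*m^2 + 26*m + 24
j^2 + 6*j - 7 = (j - 1)*(j + 7)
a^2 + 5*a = a*(a + 5)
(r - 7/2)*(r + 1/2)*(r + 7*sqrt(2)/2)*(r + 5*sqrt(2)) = r^4 - 3*r^3 + 17*sqrt(2)*r^3/2 - 51*sqrt(2)*r^2/2 + 133*r^2/4 - 105*r - 119*sqrt(2)*r/8 - 245/4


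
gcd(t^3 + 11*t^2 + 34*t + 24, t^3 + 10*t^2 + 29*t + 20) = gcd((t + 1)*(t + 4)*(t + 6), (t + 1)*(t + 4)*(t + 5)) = t^2 + 5*t + 4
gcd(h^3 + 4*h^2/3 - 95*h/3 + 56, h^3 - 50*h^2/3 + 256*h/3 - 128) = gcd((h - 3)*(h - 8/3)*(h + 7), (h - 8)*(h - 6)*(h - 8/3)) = h - 8/3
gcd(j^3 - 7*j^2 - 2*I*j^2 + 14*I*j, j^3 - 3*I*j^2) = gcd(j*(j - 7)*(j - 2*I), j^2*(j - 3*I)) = j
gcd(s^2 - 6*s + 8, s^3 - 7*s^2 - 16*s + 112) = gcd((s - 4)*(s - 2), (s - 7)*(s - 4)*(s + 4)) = s - 4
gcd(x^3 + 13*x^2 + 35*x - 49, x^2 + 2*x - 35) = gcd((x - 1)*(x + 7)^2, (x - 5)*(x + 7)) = x + 7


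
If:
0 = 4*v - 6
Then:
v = 3/2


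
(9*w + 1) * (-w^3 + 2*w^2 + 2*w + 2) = -9*w^4 + 17*w^3 + 20*w^2 + 20*w + 2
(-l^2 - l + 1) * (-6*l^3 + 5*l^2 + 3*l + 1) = 6*l^5 + l^4 - 14*l^3 + l^2 + 2*l + 1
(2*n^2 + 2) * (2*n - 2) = 4*n^3 - 4*n^2 + 4*n - 4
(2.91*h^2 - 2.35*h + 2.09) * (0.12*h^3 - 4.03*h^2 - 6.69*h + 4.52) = 0.3492*h^5 - 12.0093*h^4 - 9.7466*h^3 + 20.452*h^2 - 24.6041*h + 9.4468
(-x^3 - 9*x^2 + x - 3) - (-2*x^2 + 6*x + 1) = -x^3 - 7*x^2 - 5*x - 4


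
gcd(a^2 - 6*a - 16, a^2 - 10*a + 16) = a - 8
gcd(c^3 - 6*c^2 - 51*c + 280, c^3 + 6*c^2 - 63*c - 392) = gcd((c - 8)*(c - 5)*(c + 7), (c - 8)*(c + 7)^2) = c^2 - c - 56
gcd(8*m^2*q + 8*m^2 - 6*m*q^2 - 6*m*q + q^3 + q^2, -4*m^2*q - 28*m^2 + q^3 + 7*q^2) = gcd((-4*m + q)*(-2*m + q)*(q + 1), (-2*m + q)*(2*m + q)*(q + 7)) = -2*m + q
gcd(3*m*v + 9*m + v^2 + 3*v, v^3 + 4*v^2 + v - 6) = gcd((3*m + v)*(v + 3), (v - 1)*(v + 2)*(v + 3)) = v + 3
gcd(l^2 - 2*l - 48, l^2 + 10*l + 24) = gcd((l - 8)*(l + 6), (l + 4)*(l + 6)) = l + 6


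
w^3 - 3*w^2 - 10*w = w*(w - 5)*(w + 2)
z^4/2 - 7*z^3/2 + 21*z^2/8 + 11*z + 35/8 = (z/2 + 1/4)*(z - 5)*(z - 7/2)*(z + 1)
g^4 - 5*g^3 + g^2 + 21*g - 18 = (g - 3)^2*(g - 1)*(g + 2)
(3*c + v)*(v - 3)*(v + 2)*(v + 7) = 3*c*v^3 + 18*c*v^2 - 39*c*v - 126*c + v^4 + 6*v^3 - 13*v^2 - 42*v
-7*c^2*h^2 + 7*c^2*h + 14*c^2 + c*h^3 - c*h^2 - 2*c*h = (-7*c + h)*(h - 2)*(c*h + c)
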